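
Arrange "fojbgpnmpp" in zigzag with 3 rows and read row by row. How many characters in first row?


Zigzag "fojbgpnmpp" into 3 rows:
Placing characters:
  'f' => row 0
  'o' => row 1
  'j' => row 2
  'b' => row 1
  'g' => row 0
  'p' => row 1
  'n' => row 2
  'm' => row 1
  'p' => row 0
  'p' => row 1
Rows:
  Row 0: "fgp"
  Row 1: "obpmp"
  Row 2: "jn"
First row length: 3

3


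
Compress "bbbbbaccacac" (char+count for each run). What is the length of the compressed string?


Input: bbbbbaccacac
Runs:
  'b' x 5 => "b5"
  'a' x 1 => "a1"
  'c' x 2 => "c2"
  'a' x 1 => "a1"
  'c' x 1 => "c1"
  'a' x 1 => "a1"
  'c' x 1 => "c1"
Compressed: "b5a1c2a1c1a1c1"
Compressed length: 14

14


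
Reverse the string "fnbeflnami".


Input: fnbeflnami
Reading characters right to left:
  Position 9: 'i'
  Position 8: 'm'
  Position 7: 'a'
  Position 6: 'n'
  Position 5: 'l'
  Position 4: 'f'
  Position 3: 'e'
  Position 2: 'b'
  Position 1: 'n'
  Position 0: 'f'
Reversed: imanlfebnf

imanlfebnf


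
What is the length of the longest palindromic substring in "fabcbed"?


Input: "fabcbed"
Checking substrings for palindromes:
  [2:5] "bcb" (len 3) => palindrome
Longest palindromic substring: "bcb" with length 3

3


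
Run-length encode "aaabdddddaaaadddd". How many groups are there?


Input: aaabdddddaaaadddd
Scanning for consecutive runs:
  Group 1: 'a' x 3 (positions 0-2)
  Group 2: 'b' x 1 (positions 3-3)
  Group 3: 'd' x 5 (positions 4-8)
  Group 4: 'a' x 4 (positions 9-12)
  Group 5: 'd' x 4 (positions 13-16)
Total groups: 5

5


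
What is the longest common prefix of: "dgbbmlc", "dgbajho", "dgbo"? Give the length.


Words: dgbbmlc, dgbajho, dgbo
  Position 0: all 'd' => match
  Position 1: all 'g' => match
  Position 2: all 'b' => match
  Position 3: ('b', 'a', 'o') => mismatch, stop
LCP = "dgb" (length 3)

3


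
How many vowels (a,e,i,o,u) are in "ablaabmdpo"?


Input: ablaabmdpo
Checking each character:
  'a' at position 0: vowel (running total: 1)
  'b' at position 1: consonant
  'l' at position 2: consonant
  'a' at position 3: vowel (running total: 2)
  'a' at position 4: vowel (running total: 3)
  'b' at position 5: consonant
  'm' at position 6: consonant
  'd' at position 7: consonant
  'p' at position 8: consonant
  'o' at position 9: vowel (running total: 4)
Total vowels: 4

4


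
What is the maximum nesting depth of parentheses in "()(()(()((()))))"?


Input: "()(()(()((()))))"
Tracking depth:
  Position 0 '(': depth becomes 1
  Position 1 ')': depth becomes 0
  Position 2 '(': depth becomes 1
  Position 3 '(': depth becomes 2
  Position 4 ')': depth becomes 1
  Position 5 '(': depth becomes 2
  Position 6 '(': depth becomes 3
  Position 7 ')': depth becomes 2
  Position 8 '(': depth becomes 3
  Position 9 '(': depth becomes 4
  Position 10 '(': depth becomes 5
  Position 11 ')': depth becomes 4
  Position 12 ')': depth becomes 3
  Position 13 ')': depth becomes 2
  Position 14 ')': depth becomes 1
  Position 15 ')': depth becomes 0
Maximum depth reached: 5

5


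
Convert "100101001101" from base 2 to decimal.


Input: "100101001101" in base 2
Positional expansion:
  Digit '1' (value 1) x 2^11 = 2048
  Digit '0' (value 0) x 2^10 = 0
  Digit '0' (value 0) x 2^9 = 0
  Digit '1' (value 1) x 2^8 = 256
  Digit '0' (value 0) x 2^7 = 0
  Digit '1' (value 1) x 2^6 = 64
  Digit '0' (value 0) x 2^5 = 0
  Digit '0' (value 0) x 2^4 = 0
  Digit '1' (value 1) x 2^3 = 8
  Digit '1' (value 1) x 2^2 = 4
  Digit '0' (value 0) x 2^1 = 0
  Digit '1' (value 1) x 2^0 = 1
Sum = 2381

2381


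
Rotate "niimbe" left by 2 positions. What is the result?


Input: "niimbe", rotate left by 2
First 2 characters: "ni"
Remaining characters: "imbe"
Concatenate remaining + first: "imbe" + "ni" = "imbeni"

imbeni


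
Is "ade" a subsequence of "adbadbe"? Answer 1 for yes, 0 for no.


Check if "ade" is a subsequence of "adbadbe"
Greedy scan:
  Position 0 ('a'): matches sub[0] = 'a'
  Position 1 ('d'): matches sub[1] = 'd'
  Position 2 ('b'): no match needed
  Position 3 ('a'): no match needed
  Position 4 ('d'): no match needed
  Position 5 ('b'): no match needed
  Position 6 ('e'): matches sub[2] = 'e'
All 3 characters matched => is a subsequence

1


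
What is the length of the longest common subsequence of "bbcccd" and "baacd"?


LCS of "bbcccd" and "baacd"
DP table:
           b    a    a    c    d
      0    0    0    0    0    0
  b   0    1    1    1    1    1
  b   0    1    1    1    1    1
  c   0    1    1    1    2    2
  c   0    1    1    1    2    2
  c   0    1    1    1    2    2
  d   0    1    1    1    2    3
LCS length = dp[6][5] = 3

3


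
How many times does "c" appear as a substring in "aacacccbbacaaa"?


Searching for "c" in "aacacccbbacaaa"
Scanning each position:
  Position 0: "a" => no
  Position 1: "a" => no
  Position 2: "c" => MATCH
  Position 3: "a" => no
  Position 4: "c" => MATCH
  Position 5: "c" => MATCH
  Position 6: "c" => MATCH
  Position 7: "b" => no
  Position 8: "b" => no
  Position 9: "a" => no
  Position 10: "c" => MATCH
  Position 11: "a" => no
  Position 12: "a" => no
  Position 13: "a" => no
Total occurrences: 5

5


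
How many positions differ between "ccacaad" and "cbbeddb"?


Comparing "ccacaad" and "cbbeddb" position by position:
  Position 0: 'c' vs 'c' => same
  Position 1: 'c' vs 'b' => DIFFER
  Position 2: 'a' vs 'b' => DIFFER
  Position 3: 'c' vs 'e' => DIFFER
  Position 4: 'a' vs 'd' => DIFFER
  Position 5: 'a' vs 'd' => DIFFER
  Position 6: 'd' vs 'b' => DIFFER
Positions that differ: 6

6


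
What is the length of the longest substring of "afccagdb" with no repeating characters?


Input: "afccagdb"
Sliding window (track last position of each char):
  Position 0 ('a'): window [0,0] length 1 -- new best
  Position 1 ('f'): window [0,1] length 2 -- new best
  Position 2 ('c'): window [0,2] length 3 -- new best
  Position 3 ('c'): repeat (last at 2), move window start to 3
  Position 3 ('c'): window [3,3] length 1
  Position 4 ('a'): window [3,4] length 2
  Position 5 ('g'): window [3,5] length 3
  Position 6 ('d'): window [3,6] length 4 -- new best
  Position 7 ('b'): window [3,7] length 5 -- new best
Longest substring with no repeats: "cagdb" with length 5

5


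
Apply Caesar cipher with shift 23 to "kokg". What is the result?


Caesar cipher: shift "kokg" by 23
  'k' (pos 10) + 23 = pos 7 = 'h'
  'o' (pos 14) + 23 = pos 11 = 'l'
  'k' (pos 10) + 23 = pos 7 = 'h'
  'g' (pos 6) + 23 = pos 3 = 'd'
Result: hlhd

hlhd


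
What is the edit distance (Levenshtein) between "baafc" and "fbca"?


Computing edit distance: "baafc" -> "fbca"
DP table:
           f    b    c    a
      0    1    2    3    4
  b   1    1    1    2    3
  a   2    2    2    2    2
  a   3    3    3    3    2
  f   4    3    4    4    3
  c   5    4    4    4    4
Edit distance = dp[5][4] = 4

4


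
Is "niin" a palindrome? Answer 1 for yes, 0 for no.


Input: niin
Reversed: niin
  Compare pos 0 ('n') with pos 3 ('n'): match
  Compare pos 1 ('i') with pos 2 ('i'): match
Result: palindrome

1


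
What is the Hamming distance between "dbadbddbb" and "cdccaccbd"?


Comparing "dbadbddbb" and "cdccaccbd" position by position:
  Position 0: 'd' vs 'c' => differ
  Position 1: 'b' vs 'd' => differ
  Position 2: 'a' vs 'c' => differ
  Position 3: 'd' vs 'c' => differ
  Position 4: 'b' vs 'a' => differ
  Position 5: 'd' vs 'c' => differ
  Position 6: 'd' vs 'c' => differ
  Position 7: 'b' vs 'b' => same
  Position 8: 'b' vs 'd' => differ
Total differences (Hamming distance): 8

8


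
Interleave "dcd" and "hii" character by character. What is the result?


Interleaving "dcd" and "hii":
  Position 0: 'd' from first, 'h' from second => "dh"
  Position 1: 'c' from first, 'i' from second => "ci"
  Position 2: 'd' from first, 'i' from second => "di"
Result: dhcidi

dhcidi


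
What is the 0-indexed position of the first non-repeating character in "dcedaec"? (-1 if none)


Input: dcedaec
Character frequencies:
  'a': 1
  'c': 2
  'd': 2
  'e': 2
Scanning left to right for freq == 1:
  Position 0 ('d'): freq=2, skip
  Position 1 ('c'): freq=2, skip
  Position 2 ('e'): freq=2, skip
  Position 3 ('d'): freq=2, skip
  Position 4 ('a'): unique! => answer = 4

4


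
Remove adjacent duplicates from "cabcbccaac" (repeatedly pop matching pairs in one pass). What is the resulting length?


Input: cabcbccaac
Stack-based adjacent duplicate removal:
  Read 'c': push. Stack: c
  Read 'a': push. Stack: ca
  Read 'b': push. Stack: cab
  Read 'c': push. Stack: cabc
  Read 'b': push. Stack: cabcb
  Read 'c': push. Stack: cabcbc
  Read 'c': matches stack top 'c' => pop. Stack: cabcb
  Read 'a': push. Stack: cabcba
  Read 'a': matches stack top 'a' => pop. Stack: cabcb
  Read 'c': push. Stack: cabcbc
Final stack: "cabcbc" (length 6)

6


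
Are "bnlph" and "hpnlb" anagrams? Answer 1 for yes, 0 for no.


Strings: "bnlph", "hpnlb"
Sorted first:  bhlnp
Sorted second: bhlnp
Sorted forms match => anagrams

1


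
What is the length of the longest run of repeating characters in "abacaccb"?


Input: "abacaccb"
Scanning for longest run:
  Position 1 ('b'): new char, reset run to 1
  Position 2 ('a'): new char, reset run to 1
  Position 3 ('c'): new char, reset run to 1
  Position 4 ('a'): new char, reset run to 1
  Position 5 ('c'): new char, reset run to 1
  Position 6 ('c'): continues run of 'c', length=2
  Position 7 ('b'): new char, reset run to 1
Longest run: 'c' with length 2

2


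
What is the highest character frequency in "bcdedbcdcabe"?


Input: bcdedbcdcabe
Character counts:
  'a': 1
  'b': 3
  'c': 3
  'd': 3
  'e': 2
Maximum frequency: 3

3


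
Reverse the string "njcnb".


Input: njcnb
Reading characters right to left:
  Position 4: 'b'
  Position 3: 'n'
  Position 2: 'c'
  Position 1: 'j'
  Position 0: 'n'
Reversed: bncjn

bncjn


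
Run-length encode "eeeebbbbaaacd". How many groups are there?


Input: eeeebbbbaaacd
Scanning for consecutive runs:
  Group 1: 'e' x 4 (positions 0-3)
  Group 2: 'b' x 4 (positions 4-7)
  Group 3: 'a' x 3 (positions 8-10)
  Group 4: 'c' x 1 (positions 11-11)
  Group 5: 'd' x 1 (positions 12-12)
Total groups: 5

5


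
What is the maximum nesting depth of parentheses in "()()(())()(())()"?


Input: "()()(())()(())()"
Tracking depth:
  Position 0 '(': depth becomes 1
  Position 1 ')': depth becomes 0
  Position 2 '(': depth becomes 1
  Position 3 ')': depth becomes 0
  Position 4 '(': depth becomes 1
  Position 5 '(': depth becomes 2
  Position 6 ')': depth becomes 1
  Position 7 ')': depth becomes 0
  Position 8 '(': depth becomes 1
  Position 9 ')': depth becomes 0
  Position 10 '(': depth becomes 1
  Position 11 '(': depth becomes 2
  Position 12 ')': depth becomes 1
  Position 13 ')': depth becomes 0
  Position 14 '(': depth becomes 1
  Position 15 ')': depth becomes 0
Maximum depth reached: 2

2


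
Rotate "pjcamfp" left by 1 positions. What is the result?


Input: "pjcamfp", rotate left by 1
First 1 characters: "p"
Remaining characters: "jcamfp"
Concatenate remaining + first: "jcamfp" + "p" = "jcamfpp"

jcamfpp


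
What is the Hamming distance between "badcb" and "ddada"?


Comparing "badcb" and "ddada" position by position:
  Position 0: 'b' vs 'd' => differ
  Position 1: 'a' vs 'd' => differ
  Position 2: 'd' vs 'a' => differ
  Position 3: 'c' vs 'd' => differ
  Position 4: 'b' vs 'a' => differ
Total differences (Hamming distance): 5

5


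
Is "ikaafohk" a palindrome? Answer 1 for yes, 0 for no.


Input: ikaafohk
Reversed: khofaaki
  Compare pos 0 ('i') with pos 7 ('k'): MISMATCH
  Compare pos 1 ('k') with pos 6 ('h'): MISMATCH
  Compare pos 2 ('a') with pos 5 ('o'): MISMATCH
  Compare pos 3 ('a') with pos 4 ('f'): MISMATCH
Result: not a palindrome

0


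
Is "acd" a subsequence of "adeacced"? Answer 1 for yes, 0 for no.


Check if "acd" is a subsequence of "adeacced"
Greedy scan:
  Position 0 ('a'): matches sub[0] = 'a'
  Position 1 ('d'): no match needed
  Position 2 ('e'): no match needed
  Position 3 ('a'): no match needed
  Position 4 ('c'): matches sub[1] = 'c'
  Position 5 ('c'): no match needed
  Position 6 ('e'): no match needed
  Position 7 ('d'): matches sub[2] = 'd'
All 3 characters matched => is a subsequence

1


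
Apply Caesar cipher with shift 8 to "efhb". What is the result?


Caesar cipher: shift "efhb" by 8
  'e' (pos 4) + 8 = pos 12 = 'm'
  'f' (pos 5) + 8 = pos 13 = 'n'
  'h' (pos 7) + 8 = pos 15 = 'p'
  'b' (pos 1) + 8 = pos 9 = 'j'
Result: mnpj

mnpj


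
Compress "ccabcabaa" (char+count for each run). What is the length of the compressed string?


Input: ccabcabaa
Runs:
  'c' x 2 => "c2"
  'a' x 1 => "a1"
  'b' x 1 => "b1"
  'c' x 1 => "c1"
  'a' x 1 => "a1"
  'b' x 1 => "b1"
  'a' x 2 => "a2"
Compressed: "c2a1b1c1a1b1a2"
Compressed length: 14

14


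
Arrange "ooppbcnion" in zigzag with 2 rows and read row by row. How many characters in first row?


Zigzag "ooppbcnion" into 2 rows:
Placing characters:
  'o' => row 0
  'o' => row 1
  'p' => row 0
  'p' => row 1
  'b' => row 0
  'c' => row 1
  'n' => row 0
  'i' => row 1
  'o' => row 0
  'n' => row 1
Rows:
  Row 0: "opbno"
  Row 1: "opcin"
First row length: 5

5


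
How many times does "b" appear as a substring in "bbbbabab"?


Searching for "b" in "bbbbabab"
Scanning each position:
  Position 0: "b" => MATCH
  Position 1: "b" => MATCH
  Position 2: "b" => MATCH
  Position 3: "b" => MATCH
  Position 4: "a" => no
  Position 5: "b" => MATCH
  Position 6: "a" => no
  Position 7: "b" => MATCH
Total occurrences: 6

6


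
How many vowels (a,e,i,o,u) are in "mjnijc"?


Input: mjnijc
Checking each character:
  'm' at position 0: consonant
  'j' at position 1: consonant
  'n' at position 2: consonant
  'i' at position 3: vowel (running total: 1)
  'j' at position 4: consonant
  'c' at position 5: consonant
Total vowels: 1

1


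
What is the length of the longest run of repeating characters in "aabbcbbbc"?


Input: "aabbcbbbc"
Scanning for longest run:
  Position 1 ('a'): continues run of 'a', length=2
  Position 2 ('b'): new char, reset run to 1
  Position 3 ('b'): continues run of 'b', length=2
  Position 4 ('c'): new char, reset run to 1
  Position 5 ('b'): new char, reset run to 1
  Position 6 ('b'): continues run of 'b', length=2
  Position 7 ('b'): continues run of 'b', length=3
  Position 8 ('c'): new char, reset run to 1
Longest run: 'b' with length 3

3


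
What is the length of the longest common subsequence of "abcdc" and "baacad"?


LCS of "abcdc" and "baacad"
DP table:
           b    a    a    c    a    d
      0    0    0    0    0    0    0
  a   0    0    1    1    1    1    1
  b   0    1    1    1    1    1    1
  c   0    1    1    1    2    2    2
  d   0    1    1    1    2    2    3
  c   0    1    1    1    2    2    3
LCS length = dp[5][6] = 3

3


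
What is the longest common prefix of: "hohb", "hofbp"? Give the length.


Words: hohb, hofbp
  Position 0: all 'h' => match
  Position 1: all 'o' => match
  Position 2: ('h', 'f') => mismatch, stop
LCP = "ho" (length 2)

2


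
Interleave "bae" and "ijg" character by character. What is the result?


Interleaving "bae" and "ijg":
  Position 0: 'b' from first, 'i' from second => "bi"
  Position 1: 'a' from first, 'j' from second => "aj"
  Position 2: 'e' from first, 'g' from second => "eg"
Result: biajeg

biajeg


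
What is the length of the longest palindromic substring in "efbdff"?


Input: "efbdff"
Checking substrings for palindromes:
  [4:6] "ff" (len 2) => palindrome
Longest palindromic substring: "ff" with length 2

2


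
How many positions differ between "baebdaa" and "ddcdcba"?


Comparing "baebdaa" and "ddcdcba" position by position:
  Position 0: 'b' vs 'd' => DIFFER
  Position 1: 'a' vs 'd' => DIFFER
  Position 2: 'e' vs 'c' => DIFFER
  Position 3: 'b' vs 'd' => DIFFER
  Position 4: 'd' vs 'c' => DIFFER
  Position 5: 'a' vs 'b' => DIFFER
  Position 6: 'a' vs 'a' => same
Positions that differ: 6

6


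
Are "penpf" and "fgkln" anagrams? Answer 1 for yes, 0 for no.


Strings: "penpf", "fgkln"
Sorted first:  efnpp
Sorted second: fgkln
Differ at position 0: 'e' vs 'f' => not anagrams

0


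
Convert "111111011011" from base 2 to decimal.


Input: "111111011011" in base 2
Positional expansion:
  Digit '1' (value 1) x 2^11 = 2048
  Digit '1' (value 1) x 2^10 = 1024
  Digit '1' (value 1) x 2^9 = 512
  Digit '1' (value 1) x 2^8 = 256
  Digit '1' (value 1) x 2^7 = 128
  Digit '1' (value 1) x 2^6 = 64
  Digit '0' (value 0) x 2^5 = 0
  Digit '1' (value 1) x 2^4 = 16
  Digit '1' (value 1) x 2^3 = 8
  Digit '0' (value 0) x 2^2 = 0
  Digit '1' (value 1) x 2^1 = 2
  Digit '1' (value 1) x 2^0 = 1
Sum = 4059

4059


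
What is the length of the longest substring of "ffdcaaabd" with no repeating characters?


Input: "ffdcaaabd"
Sliding window (track last position of each char):
  Position 0 ('f'): window [0,0] length 1 -- new best
  Position 1 ('f'): repeat (last at 0), move window start to 1
  Position 1 ('f'): window [1,1] length 1
  Position 2 ('d'): window [1,2] length 2 -- new best
  Position 3 ('c'): window [1,3] length 3 -- new best
  Position 4 ('a'): window [1,4] length 4 -- new best
  Position 5 ('a'): repeat (last at 4), move window start to 5
  Position 5 ('a'): window [5,5] length 1
  Position 6 ('a'): repeat (last at 5), move window start to 6
  Position 6 ('a'): window [6,6] length 1
  Position 7 ('b'): window [6,7] length 2
  Position 8 ('d'): window [6,8] length 3
Longest substring with no repeats: "fdca" with length 4

4


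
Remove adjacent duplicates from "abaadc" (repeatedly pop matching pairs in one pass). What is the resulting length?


Input: abaadc
Stack-based adjacent duplicate removal:
  Read 'a': push. Stack: a
  Read 'b': push. Stack: ab
  Read 'a': push. Stack: aba
  Read 'a': matches stack top 'a' => pop. Stack: ab
  Read 'd': push. Stack: abd
  Read 'c': push. Stack: abdc
Final stack: "abdc" (length 4)

4


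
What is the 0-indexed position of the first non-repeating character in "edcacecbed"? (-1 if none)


Input: edcacecbed
Character frequencies:
  'a': 1
  'b': 1
  'c': 3
  'd': 2
  'e': 3
Scanning left to right for freq == 1:
  Position 0 ('e'): freq=3, skip
  Position 1 ('d'): freq=2, skip
  Position 2 ('c'): freq=3, skip
  Position 3 ('a'): unique! => answer = 3

3


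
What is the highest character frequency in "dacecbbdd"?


Input: dacecbbdd
Character counts:
  'a': 1
  'b': 2
  'c': 2
  'd': 3
  'e': 1
Maximum frequency: 3

3


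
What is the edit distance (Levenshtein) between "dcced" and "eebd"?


Computing edit distance: "dcced" -> "eebd"
DP table:
           e    e    b    d
      0    1    2    3    4
  d   1    1    2    3    3
  c   2    2    2    3    4
  c   3    3    3    3    4
  e   4    3    3    4    4
  d   5    4    4    4    4
Edit distance = dp[5][4] = 4

4


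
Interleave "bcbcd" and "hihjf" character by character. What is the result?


Interleaving "bcbcd" and "hihjf":
  Position 0: 'b' from first, 'h' from second => "bh"
  Position 1: 'c' from first, 'i' from second => "ci"
  Position 2: 'b' from first, 'h' from second => "bh"
  Position 3: 'c' from first, 'j' from second => "cj"
  Position 4: 'd' from first, 'f' from second => "df"
Result: bhcibhcjdf

bhcibhcjdf


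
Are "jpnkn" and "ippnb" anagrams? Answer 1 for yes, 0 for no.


Strings: "jpnkn", "ippnb"
Sorted first:  jknnp
Sorted second: binpp
Differ at position 0: 'j' vs 'b' => not anagrams

0


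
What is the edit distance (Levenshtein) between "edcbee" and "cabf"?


Computing edit distance: "edcbee" -> "cabf"
DP table:
           c    a    b    f
      0    1    2    3    4
  e   1    1    2    3    4
  d   2    2    2    3    4
  c   3    2    3    3    4
  b   4    3    3    3    4
  e   5    4    4    4    4
  e   6    5    5    5    5
Edit distance = dp[6][4] = 5

5


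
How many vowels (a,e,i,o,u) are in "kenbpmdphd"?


Input: kenbpmdphd
Checking each character:
  'k' at position 0: consonant
  'e' at position 1: vowel (running total: 1)
  'n' at position 2: consonant
  'b' at position 3: consonant
  'p' at position 4: consonant
  'm' at position 5: consonant
  'd' at position 6: consonant
  'p' at position 7: consonant
  'h' at position 8: consonant
  'd' at position 9: consonant
Total vowels: 1

1


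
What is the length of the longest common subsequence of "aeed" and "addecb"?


LCS of "aeed" and "addecb"
DP table:
           a    d    d    e    c    b
      0    0    0    0    0    0    0
  a   0    1    1    1    1    1    1
  e   0    1    1    1    2    2    2
  e   0    1    1    1    2    2    2
  d   0    1    2    2    2    2    2
LCS length = dp[4][6] = 2

2


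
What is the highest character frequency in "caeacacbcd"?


Input: caeacacbcd
Character counts:
  'a': 3
  'b': 1
  'c': 4
  'd': 1
  'e': 1
Maximum frequency: 4

4


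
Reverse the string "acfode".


Input: acfode
Reading characters right to left:
  Position 5: 'e'
  Position 4: 'd'
  Position 3: 'o'
  Position 2: 'f'
  Position 1: 'c'
  Position 0: 'a'
Reversed: edofca

edofca


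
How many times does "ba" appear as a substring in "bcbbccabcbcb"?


Searching for "ba" in "bcbbccabcbcb"
Scanning each position:
  Position 0: "bc" => no
  Position 1: "cb" => no
  Position 2: "bb" => no
  Position 3: "bc" => no
  Position 4: "cc" => no
  Position 5: "ca" => no
  Position 6: "ab" => no
  Position 7: "bc" => no
  Position 8: "cb" => no
  Position 9: "bc" => no
  Position 10: "cb" => no
Total occurrences: 0

0


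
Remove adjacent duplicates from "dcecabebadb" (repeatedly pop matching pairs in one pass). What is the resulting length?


Input: dcecabebadb
Stack-based adjacent duplicate removal:
  Read 'd': push. Stack: d
  Read 'c': push. Stack: dc
  Read 'e': push. Stack: dce
  Read 'c': push. Stack: dcec
  Read 'a': push. Stack: dceca
  Read 'b': push. Stack: dcecab
  Read 'e': push. Stack: dcecabe
  Read 'b': push. Stack: dcecabeb
  Read 'a': push. Stack: dcecabeba
  Read 'd': push. Stack: dcecabebad
  Read 'b': push. Stack: dcecabebadb
Final stack: "dcecabebadb" (length 11)

11


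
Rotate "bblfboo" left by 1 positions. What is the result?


Input: "bblfboo", rotate left by 1
First 1 characters: "b"
Remaining characters: "blfboo"
Concatenate remaining + first: "blfboo" + "b" = "blfboob"

blfboob


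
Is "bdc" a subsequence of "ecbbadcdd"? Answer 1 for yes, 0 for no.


Check if "bdc" is a subsequence of "ecbbadcdd"
Greedy scan:
  Position 0 ('e'): no match needed
  Position 1 ('c'): no match needed
  Position 2 ('b'): matches sub[0] = 'b'
  Position 3 ('b'): no match needed
  Position 4 ('a'): no match needed
  Position 5 ('d'): matches sub[1] = 'd'
  Position 6 ('c'): matches sub[2] = 'c'
  Position 7 ('d'): no match needed
  Position 8 ('d'): no match needed
All 3 characters matched => is a subsequence

1


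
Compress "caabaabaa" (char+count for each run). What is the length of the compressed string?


Input: caabaabaa
Runs:
  'c' x 1 => "c1"
  'a' x 2 => "a2"
  'b' x 1 => "b1"
  'a' x 2 => "a2"
  'b' x 1 => "b1"
  'a' x 2 => "a2"
Compressed: "c1a2b1a2b1a2"
Compressed length: 12

12


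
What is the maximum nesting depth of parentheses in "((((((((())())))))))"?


Input: "((((((((())())))))))"
Tracking depth:
  Position 0 '(': depth becomes 1
  Position 1 '(': depth becomes 2
  Position 2 '(': depth becomes 3
  Position 3 '(': depth becomes 4
  Position 4 '(': depth becomes 5
  Position 5 '(': depth becomes 6
  Position 6 '(': depth becomes 7
  Position 7 '(': depth becomes 8
  Position 8 '(': depth becomes 9
  Position 9 ')': depth becomes 8
  Position 10 ')': depth becomes 7
  Position 11 '(': depth becomes 8
  Position 12 ')': depth becomes 7
  Position 13 ')': depth becomes 6
  Position 14 ')': depth becomes 5
  Position 15 ')': depth becomes 4
  Position 16 ')': depth becomes 3
  Position 17 ')': depth becomes 2
  Position 18 ')': depth becomes 1
  Position 19 ')': depth becomes 0
Maximum depth reached: 9

9


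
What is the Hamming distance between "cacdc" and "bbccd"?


Comparing "cacdc" and "bbccd" position by position:
  Position 0: 'c' vs 'b' => differ
  Position 1: 'a' vs 'b' => differ
  Position 2: 'c' vs 'c' => same
  Position 3: 'd' vs 'c' => differ
  Position 4: 'c' vs 'd' => differ
Total differences (Hamming distance): 4

4


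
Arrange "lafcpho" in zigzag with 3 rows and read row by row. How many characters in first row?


Zigzag "lafcpho" into 3 rows:
Placing characters:
  'l' => row 0
  'a' => row 1
  'f' => row 2
  'c' => row 1
  'p' => row 0
  'h' => row 1
  'o' => row 2
Rows:
  Row 0: "lp"
  Row 1: "ach"
  Row 2: "fo"
First row length: 2

2


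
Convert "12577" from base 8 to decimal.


Input: "12577" in base 8
Positional expansion:
  Digit '1' (value 1) x 8^4 = 4096
  Digit '2' (value 2) x 8^3 = 1024
  Digit '5' (value 5) x 8^2 = 320
  Digit '7' (value 7) x 8^1 = 56
  Digit '7' (value 7) x 8^0 = 7
Sum = 5503

5503


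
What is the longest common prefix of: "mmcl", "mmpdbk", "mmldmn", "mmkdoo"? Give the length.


Words: mmcl, mmpdbk, mmldmn, mmkdoo
  Position 0: all 'm' => match
  Position 1: all 'm' => match
  Position 2: ('c', 'p', 'l', 'k') => mismatch, stop
LCP = "mm" (length 2)

2


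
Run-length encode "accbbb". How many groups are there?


Input: accbbb
Scanning for consecutive runs:
  Group 1: 'a' x 1 (positions 0-0)
  Group 2: 'c' x 2 (positions 1-2)
  Group 3: 'b' x 3 (positions 3-5)
Total groups: 3

3


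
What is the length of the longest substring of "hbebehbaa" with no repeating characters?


Input: "hbebehbaa"
Sliding window (track last position of each char):
  Position 0 ('h'): window [0,0] length 1 -- new best
  Position 1 ('b'): window [0,1] length 2 -- new best
  Position 2 ('e'): window [0,2] length 3 -- new best
  Position 3 ('b'): repeat (last at 1), move window start to 2
  Position 3 ('b'): window [2,3] length 2
  Position 4 ('e'): repeat (last at 2), move window start to 3
  Position 4 ('e'): window [3,4] length 2
  Position 5 ('h'): window [3,5] length 3
  Position 6 ('b'): repeat (last at 3), move window start to 4
  Position 6 ('b'): window [4,6] length 3
  Position 7 ('a'): window [4,7] length 4 -- new best
  Position 8 ('a'): repeat (last at 7), move window start to 8
  Position 8 ('a'): window [8,8] length 1
Longest substring with no repeats: "ehba" with length 4

4


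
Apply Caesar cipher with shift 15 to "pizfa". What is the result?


Caesar cipher: shift "pizfa" by 15
  'p' (pos 15) + 15 = pos 4 = 'e'
  'i' (pos 8) + 15 = pos 23 = 'x'
  'z' (pos 25) + 15 = pos 14 = 'o'
  'f' (pos 5) + 15 = pos 20 = 'u'
  'a' (pos 0) + 15 = pos 15 = 'p'
Result: exoup

exoup


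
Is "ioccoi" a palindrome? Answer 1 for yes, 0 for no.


Input: ioccoi
Reversed: ioccoi
  Compare pos 0 ('i') with pos 5 ('i'): match
  Compare pos 1 ('o') with pos 4 ('o'): match
  Compare pos 2 ('c') with pos 3 ('c'): match
Result: palindrome

1


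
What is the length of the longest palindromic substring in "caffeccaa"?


Input: "caffeccaa"
Checking substrings for palindromes:
  [2:4] "ff" (len 2) => palindrome
  [5:7] "cc" (len 2) => palindrome
  [7:9] "aa" (len 2) => palindrome
Longest palindromic substring: "ff" with length 2

2


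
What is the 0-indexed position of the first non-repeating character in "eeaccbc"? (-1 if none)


Input: eeaccbc
Character frequencies:
  'a': 1
  'b': 1
  'c': 3
  'e': 2
Scanning left to right for freq == 1:
  Position 0 ('e'): freq=2, skip
  Position 1 ('e'): freq=2, skip
  Position 2 ('a'): unique! => answer = 2

2


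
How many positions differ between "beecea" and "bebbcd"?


Comparing "beecea" and "bebbcd" position by position:
  Position 0: 'b' vs 'b' => same
  Position 1: 'e' vs 'e' => same
  Position 2: 'e' vs 'b' => DIFFER
  Position 3: 'c' vs 'b' => DIFFER
  Position 4: 'e' vs 'c' => DIFFER
  Position 5: 'a' vs 'd' => DIFFER
Positions that differ: 4

4


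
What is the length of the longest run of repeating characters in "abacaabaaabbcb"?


Input: "abacaabaaabbcb"
Scanning for longest run:
  Position 1 ('b'): new char, reset run to 1
  Position 2 ('a'): new char, reset run to 1
  Position 3 ('c'): new char, reset run to 1
  Position 4 ('a'): new char, reset run to 1
  Position 5 ('a'): continues run of 'a', length=2
  Position 6 ('b'): new char, reset run to 1
  Position 7 ('a'): new char, reset run to 1
  Position 8 ('a'): continues run of 'a', length=2
  Position 9 ('a'): continues run of 'a', length=3
  Position 10 ('b'): new char, reset run to 1
  Position 11 ('b'): continues run of 'b', length=2
  Position 12 ('c'): new char, reset run to 1
  Position 13 ('b'): new char, reset run to 1
Longest run: 'a' with length 3

3


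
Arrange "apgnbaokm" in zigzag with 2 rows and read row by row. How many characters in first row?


Zigzag "apgnbaokm" into 2 rows:
Placing characters:
  'a' => row 0
  'p' => row 1
  'g' => row 0
  'n' => row 1
  'b' => row 0
  'a' => row 1
  'o' => row 0
  'k' => row 1
  'm' => row 0
Rows:
  Row 0: "agbom"
  Row 1: "pnak"
First row length: 5

5


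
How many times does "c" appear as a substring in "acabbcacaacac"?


Searching for "c" in "acabbcacaacac"
Scanning each position:
  Position 0: "a" => no
  Position 1: "c" => MATCH
  Position 2: "a" => no
  Position 3: "b" => no
  Position 4: "b" => no
  Position 5: "c" => MATCH
  Position 6: "a" => no
  Position 7: "c" => MATCH
  Position 8: "a" => no
  Position 9: "a" => no
  Position 10: "c" => MATCH
  Position 11: "a" => no
  Position 12: "c" => MATCH
Total occurrences: 5

5


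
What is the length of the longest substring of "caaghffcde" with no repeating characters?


Input: "caaghffcde"
Sliding window (track last position of each char):
  Position 0 ('c'): window [0,0] length 1 -- new best
  Position 1 ('a'): window [0,1] length 2 -- new best
  Position 2 ('a'): repeat (last at 1), move window start to 2
  Position 2 ('a'): window [2,2] length 1
  Position 3 ('g'): window [2,3] length 2
  Position 4 ('h'): window [2,4] length 3 -- new best
  Position 5 ('f'): window [2,5] length 4 -- new best
  Position 6 ('f'): repeat (last at 5), move window start to 6
  Position 6 ('f'): window [6,6] length 1
  Position 7 ('c'): window [6,7] length 2
  Position 8 ('d'): window [6,8] length 3
  Position 9 ('e'): window [6,9] length 4
Longest substring with no repeats: "aghf" with length 4

4


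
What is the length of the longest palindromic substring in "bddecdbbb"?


Input: "bddecdbbb"
Checking substrings for palindromes:
  [6:9] "bbb" (len 3) => palindrome
  [1:3] "dd" (len 2) => palindrome
  [6:8] "bb" (len 2) => palindrome
  [7:9] "bb" (len 2) => palindrome
Longest palindromic substring: "bbb" with length 3

3


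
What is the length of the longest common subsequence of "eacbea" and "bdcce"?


LCS of "eacbea" and "bdcce"
DP table:
           b    d    c    c    e
      0    0    0    0    0    0
  e   0    0    0    0    0    1
  a   0    0    0    0    0    1
  c   0    0    0    1    1    1
  b   0    1    1    1    1    1
  e   0    1    1    1    1    2
  a   0    1    1    1    1    2
LCS length = dp[6][5] = 2

2


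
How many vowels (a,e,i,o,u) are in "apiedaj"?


Input: apiedaj
Checking each character:
  'a' at position 0: vowel (running total: 1)
  'p' at position 1: consonant
  'i' at position 2: vowel (running total: 2)
  'e' at position 3: vowel (running total: 3)
  'd' at position 4: consonant
  'a' at position 5: vowel (running total: 4)
  'j' at position 6: consonant
Total vowels: 4

4


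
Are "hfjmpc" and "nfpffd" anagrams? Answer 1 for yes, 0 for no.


Strings: "hfjmpc", "nfpffd"
Sorted first:  cfhjmp
Sorted second: dfffnp
Differ at position 0: 'c' vs 'd' => not anagrams

0


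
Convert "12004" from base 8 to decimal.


Input: "12004" in base 8
Positional expansion:
  Digit '1' (value 1) x 8^4 = 4096
  Digit '2' (value 2) x 8^3 = 1024
  Digit '0' (value 0) x 8^2 = 0
  Digit '0' (value 0) x 8^1 = 0
  Digit '4' (value 4) x 8^0 = 4
Sum = 5124

5124


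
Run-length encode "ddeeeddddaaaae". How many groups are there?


Input: ddeeeddddaaaae
Scanning for consecutive runs:
  Group 1: 'd' x 2 (positions 0-1)
  Group 2: 'e' x 3 (positions 2-4)
  Group 3: 'd' x 4 (positions 5-8)
  Group 4: 'a' x 4 (positions 9-12)
  Group 5: 'e' x 1 (positions 13-13)
Total groups: 5

5


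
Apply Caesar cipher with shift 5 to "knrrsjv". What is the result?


Caesar cipher: shift "knrrsjv" by 5
  'k' (pos 10) + 5 = pos 15 = 'p'
  'n' (pos 13) + 5 = pos 18 = 's'
  'r' (pos 17) + 5 = pos 22 = 'w'
  'r' (pos 17) + 5 = pos 22 = 'w'
  's' (pos 18) + 5 = pos 23 = 'x'
  'j' (pos 9) + 5 = pos 14 = 'o'
  'v' (pos 21) + 5 = pos 0 = 'a'
Result: pswwxoa

pswwxoa


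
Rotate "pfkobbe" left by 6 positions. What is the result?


Input: "pfkobbe", rotate left by 6
First 6 characters: "pfkobb"
Remaining characters: "e"
Concatenate remaining + first: "e" + "pfkobb" = "epfkobb"

epfkobb


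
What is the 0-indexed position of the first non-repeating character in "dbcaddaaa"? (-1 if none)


Input: dbcaddaaa
Character frequencies:
  'a': 4
  'b': 1
  'c': 1
  'd': 3
Scanning left to right for freq == 1:
  Position 0 ('d'): freq=3, skip
  Position 1 ('b'): unique! => answer = 1

1


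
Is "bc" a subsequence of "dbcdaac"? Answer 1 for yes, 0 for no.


Check if "bc" is a subsequence of "dbcdaac"
Greedy scan:
  Position 0 ('d'): no match needed
  Position 1 ('b'): matches sub[0] = 'b'
  Position 2 ('c'): matches sub[1] = 'c'
  Position 3 ('d'): no match needed
  Position 4 ('a'): no match needed
  Position 5 ('a'): no match needed
  Position 6 ('c'): no match needed
All 2 characters matched => is a subsequence

1


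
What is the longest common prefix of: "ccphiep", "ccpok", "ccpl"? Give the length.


Words: ccphiep, ccpok, ccpl
  Position 0: all 'c' => match
  Position 1: all 'c' => match
  Position 2: all 'p' => match
  Position 3: ('h', 'o', 'l') => mismatch, stop
LCP = "ccp" (length 3)

3


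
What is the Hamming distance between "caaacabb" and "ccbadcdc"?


Comparing "caaacabb" and "ccbadcdc" position by position:
  Position 0: 'c' vs 'c' => same
  Position 1: 'a' vs 'c' => differ
  Position 2: 'a' vs 'b' => differ
  Position 3: 'a' vs 'a' => same
  Position 4: 'c' vs 'd' => differ
  Position 5: 'a' vs 'c' => differ
  Position 6: 'b' vs 'd' => differ
  Position 7: 'b' vs 'c' => differ
Total differences (Hamming distance): 6

6


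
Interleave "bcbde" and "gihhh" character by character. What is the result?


Interleaving "bcbde" and "gihhh":
  Position 0: 'b' from first, 'g' from second => "bg"
  Position 1: 'c' from first, 'i' from second => "ci"
  Position 2: 'b' from first, 'h' from second => "bh"
  Position 3: 'd' from first, 'h' from second => "dh"
  Position 4: 'e' from first, 'h' from second => "eh"
Result: bgcibhdheh

bgcibhdheh


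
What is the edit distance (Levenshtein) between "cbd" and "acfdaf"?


Computing edit distance: "cbd" -> "acfdaf"
DP table:
           a    c    f    d    a    f
      0    1    2    3    4    5    6
  c   1    1    1    2    3    4    5
  b   2    2    2    2    3    4    5
  d   3    3    3    3    2    3    4
Edit distance = dp[3][6] = 4

4


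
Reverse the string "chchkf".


Input: chchkf
Reading characters right to left:
  Position 5: 'f'
  Position 4: 'k'
  Position 3: 'h'
  Position 2: 'c'
  Position 1: 'h'
  Position 0: 'c'
Reversed: fkhchc

fkhchc


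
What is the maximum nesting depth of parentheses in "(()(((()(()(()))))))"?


Input: "(()(((()(()(()))))))"
Tracking depth:
  Position 0 '(': depth becomes 1
  Position 1 '(': depth becomes 2
  Position 2 ')': depth becomes 1
  Position 3 '(': depth becomes 2
  Position 4 '(': depth becomes 3
  Position 5 '(': depth becomes 4
  Position 6 '(': depth becomes 5
  Position 7 ')': depth becomes 4
  Position 8 '(': depth becomes 5
  Position 9 '(': depth becomes 6
  Position 10 ')': depth becomes 5
  Position 11 '(': depth becomes 6
  Position 12 '(': depth becomes 7
  Position 13 ')': depth becomes 6
  Position 14 ')': depth becomes 5
  Position 15 ')': depth becomes 4
  Position 16 ')': depth becomes 3
  Position 17 ')': depth becomes 2
  Position 18 ')': depth becomes 1
  Position 19 ')': depth becomes 0
Maximum depth reached: 7

7


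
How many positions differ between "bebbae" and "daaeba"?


Comparing "bebbae" and "daaeba" position by position:
  Position 0: 'b' vs 'd' => DIFFER
  Position 1: 'e' vs 'a' => DIFFER
  Position 2: 'b' vs 'a' => DIFFER
  Position 3: 'b' vs 'e' => DIFFER
  Position 4: 'a' vs 'b' => DIFFER
  Position 5: 'e' vs 'a' => DIFFER
Positions that differ: 6

6


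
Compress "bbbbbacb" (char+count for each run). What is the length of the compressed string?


Input: bbbbbacb
Runs:
  'b' x 5 => "b5"
  'a' x 1 => "a1"
  'c' x 1 => "c1"
  'b' x 1 => "b1"
Compressed: "b5a1c1b1"
Compressed length: 8

8


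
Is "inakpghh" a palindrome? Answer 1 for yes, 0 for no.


Input: inakpghh
Reversed: hhgpkani
  Compare pos 0 ('i') with pos 7 ('h'): MISMATCH
  Compare pos 1 ('n') with pos 6 ('h'): MISMATCH
  Compare pos 2 ('a') with pos 5 ('g'): MISMATCH
  Compare pos 3 ('k') with pos 4 ('p'): MISMATCH
Result: not a palindrome

0


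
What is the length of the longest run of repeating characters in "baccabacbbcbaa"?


Input: "baccabacbbcbaa"
Scanning for longest run:
  Position 1 ('a'): new char, reset run to 1
  Position 2 ('c'): new char, reset run to 1
  Position 3 ('c'): continues run of 'c', length=2
  Position 4 ('a'): new char, reset run to 1
  Position 5 ('b'): new char, reset run to 1
  Position 6 ('a'): new char, reset run to 1
  Position 7 ('c'): new char, reset run to 1
  Position 8 ('b'): new char, reset run to 1
  Position 9 ('b'): continues run of 'b', length=2
  Position 10 ('c'): new char, reset run to 1
  Position 11 ('b'): new char, reset run to 1
  Position 12 ('a'): new char, reset run to 1
  Position 13 ('a'): continues run of 'a', length=2
Longest run: 'c' with length 2

2


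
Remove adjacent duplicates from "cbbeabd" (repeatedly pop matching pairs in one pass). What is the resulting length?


Input: cbbeabd
Stack-based adjacent duplicate removal:
  Read 'c': push. Stack: c
  Read 'b': push. Stack: cb
  Read 'b': matches stack top 'b' => pop. Stack: c
  Read 'e': push. Stack: ce
  Read 'a': push. Stack: cea
  Read 'b': push. Stack: ceab
  Read 'd': push. Stack: ceabd
Final stack: "ceabd" (length 5)

5


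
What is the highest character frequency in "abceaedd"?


Input: abceaedd
Character counts:
  'a': 2
  'b': 1
  'c': 1
  'd': 2
  'e': 2
Maximum frequency: 2

2


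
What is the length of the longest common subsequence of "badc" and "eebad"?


LCS of "badc" and "eebad"
DP table:
           e    e    b    a    d
      0    0    0    0    0    0
  b   0    0    0    1    1    1
  a   0    0    0    1    2    2
  d   0    0    0    1    2    3
  c   0    0    0    1    2    3
LCS length = dp[4][5] = 3

3


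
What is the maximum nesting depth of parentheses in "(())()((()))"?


Input: "(())()((()))"
Tracking depth:
  Position 0 '(': depth becomes 1
  Position 1 '(': depth becomes 2
  Position 2 ')': depth becomes 1
  Position 3 ')': depth becomes 0
  Position 4 '(': depth becomes 1
  Position 5 ')': depth becomes 0
  Position 6 '(': depth becomes 1
  Position 7 '(': depth becomes 2
  Position 8 '(': depth becomes 3
  Position 9 ')': depth becomes 2
  Position 10 ')': depth becomes 1
  Position 11 ')': depth becomes 0
Maximum depth reached: 3

3


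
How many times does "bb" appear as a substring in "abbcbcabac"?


Searching for "bb" in "abbcbcabac"
Scanning each position:
  Position 0: "ab" => no
  Position 1: "bb" => MATCH
  Position 2: "bc" => no
  Position 3: "cb" => no
  Position 4: "bc" => no
  Position 5: "ca" => no
  Position 6: "ab" => no
  Position 7: "ba" => no
  Position 8: "ac" => no
Total occurrences: 1

1


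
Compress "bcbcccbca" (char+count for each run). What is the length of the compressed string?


Input: bcbcccbca
Runs:
  'b' x 1 => "b1"
  'c' x 1 => "c1"
  'b' x 1 => "b1"
  'c' x 3 => "c3"
  'b' x 1 => "b1"
  'c' x 1 => "c1"
  'a' x 1 => "a1"
Compressed: "b1c1b1c3b1c1a1"
Compressed length: 14

14
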